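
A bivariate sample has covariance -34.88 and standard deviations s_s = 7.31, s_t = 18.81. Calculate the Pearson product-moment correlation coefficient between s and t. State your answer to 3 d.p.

r = Cov(s,t) / (s_s · s_t) = -34.88 / (7.31 × 18.81)
  = -34.88 / 137.5011 ≈ -0.254

-0.254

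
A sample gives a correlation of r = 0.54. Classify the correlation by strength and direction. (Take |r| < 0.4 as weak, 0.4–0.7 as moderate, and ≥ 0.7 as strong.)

moderate positive

r = 0.54 > 0 so the relationship is positive.
|r| = 0.54, which falls in the moderate range.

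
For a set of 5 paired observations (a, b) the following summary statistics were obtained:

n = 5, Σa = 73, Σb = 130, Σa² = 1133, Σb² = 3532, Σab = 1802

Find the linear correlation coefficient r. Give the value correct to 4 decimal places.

r = (nΣab − ΣaΣb) / √[(nΣa² − (Σa)²)(nΣb² − (Σb)²)]
Numerator: 5×1802 − 73×130 = -480
Denominator: √[(5665 − 5329)(17660 − 16900)] = √[336 × 760] = 505.3316
r = -480 / 505.3316 ≈ -0.9499

-0.9499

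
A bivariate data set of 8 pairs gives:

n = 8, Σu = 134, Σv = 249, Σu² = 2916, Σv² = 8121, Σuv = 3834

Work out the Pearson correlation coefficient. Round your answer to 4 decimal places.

-0.6748

r = (nΣuv − ΣuΣv) / √[(nΣu² − (Σu)²)(nΣv² − (Σv)²)]
Numerator: 8×3834 − 134×249 = -2694
Denominator: √[(23328 − 17956)(64968 − 62001)] = √[5372 × 2967] = 3992.3332
r = -2694 / 3992.3332 ≈ -0.6748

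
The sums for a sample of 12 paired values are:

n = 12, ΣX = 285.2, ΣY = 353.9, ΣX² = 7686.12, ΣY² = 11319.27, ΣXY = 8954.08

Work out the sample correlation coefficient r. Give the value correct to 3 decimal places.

r = (nΣXY − ΣXΣY) / √[(nΣX² − (ΣX)²)(nΣY² − (ΣY)²)]
Numerator: 12×8954.08 − 285.2×353.9 = 6516.68
Denominator: √[(92233.44 − 81339.04)(135831.24 − 125245.21)] = √[10894.4 × 10586.03] = 10739.1082
r = 6516.68 / 10739.1082 ≈ 0.607

0.607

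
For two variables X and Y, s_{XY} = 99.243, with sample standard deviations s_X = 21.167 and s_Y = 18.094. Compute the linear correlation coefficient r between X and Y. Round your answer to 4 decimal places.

0.2591

r = Cov(X,Y) / (s_X · s_Y) = 99.243 / (21.167 × 18.094)
  = 99.243 / 382.9957 ≈ 0.2591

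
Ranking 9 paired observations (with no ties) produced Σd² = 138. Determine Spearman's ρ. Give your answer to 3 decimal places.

ρ = 1 − 6Σd² / [n(n²−1)] = 1 − 6×138 / (9×80)
  = 1 − 828/720 = 1 − 1.1500 ≈ -0.150

-0.150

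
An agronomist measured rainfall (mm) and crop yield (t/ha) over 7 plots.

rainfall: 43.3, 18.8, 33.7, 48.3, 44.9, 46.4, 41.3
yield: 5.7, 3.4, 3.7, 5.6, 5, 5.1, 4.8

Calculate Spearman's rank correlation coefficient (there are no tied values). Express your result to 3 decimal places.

Rank rainfall: 4, 1, 2, 7, 5, 6, 3
Rank yield: 7, 1, 2, 6, 4, 5, 3
d = rank(rainfall) − rank(yield): -3, 0, 0, 1, 1, 1, 0; Σd² = 12
ρ = 1 − 6Σd² / [n(n²−1)] = 1 − 6×12 / (7×48) = 1 − 72/336 ≈ 0.786

0.786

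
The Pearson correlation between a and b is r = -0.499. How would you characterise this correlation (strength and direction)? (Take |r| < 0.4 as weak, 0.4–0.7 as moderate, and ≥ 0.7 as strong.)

moderate negative

r = -0.499 < 0 so the relationship is negative.
|r| = 0.499, which falls in the moderate range.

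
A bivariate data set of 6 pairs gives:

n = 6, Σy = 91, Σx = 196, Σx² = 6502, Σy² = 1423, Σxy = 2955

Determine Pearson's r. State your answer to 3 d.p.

-0.271

r = (nΣxy − ΣxΣy) / √[(nΣx² − (Σx)²)(nΣy² − (Σy)²)]
Numerator: 6×2955 − 196×91 = -106
Denominator: √[(39012 − 38416)(8538 − 8281)] = √[596 × 257] = 391.3719
r = -106 / 391.3719 ≈ -0.271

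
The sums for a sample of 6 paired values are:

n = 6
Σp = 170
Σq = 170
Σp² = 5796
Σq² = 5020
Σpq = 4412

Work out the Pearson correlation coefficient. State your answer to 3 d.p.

-0.907

r = (nΣpq − ΣpΣq) / √[(nΣp² − (Σp)²)(nΣq² − (Σq)²)]
Numerator: 6×4412 − 170×170 = -2428
Denominator: √[(34776 − 28900)(30120 − 28900)] = √[5876 × 1220] = 2677.4465
r = -2428 / 2677.4465 ≈ -0.907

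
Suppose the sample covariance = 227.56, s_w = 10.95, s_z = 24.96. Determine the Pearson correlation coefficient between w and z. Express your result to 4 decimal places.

r = Cov(w,z) / (s_w · s_z) = 227.56 / (10.95 × 24.96)
  = 227.56 / 273.3120 ≈ 0.8326

0.8326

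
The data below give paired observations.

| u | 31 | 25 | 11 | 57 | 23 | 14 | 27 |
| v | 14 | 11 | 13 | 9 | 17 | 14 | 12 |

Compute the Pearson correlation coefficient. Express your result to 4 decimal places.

-0.6138

n = 7, Σu = 188, Σv = 90, Σu² = 6410, Σv² = 1196, Σuv = 2276
nΣuv − ΣuΣv = 15932 − 16920 = -988
nΣu² − (Σu)² = 44870 − 35344 = 9526; nΣv² − (Σv)² = 8372 − 8100 = 272
r = -988 / √(9526 × 272) = -988 / 1609.6807 ≈ -0.6138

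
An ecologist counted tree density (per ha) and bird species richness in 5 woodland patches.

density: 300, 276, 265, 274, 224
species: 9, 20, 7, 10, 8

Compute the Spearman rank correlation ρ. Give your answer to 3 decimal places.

0.600

Rank density: 5, 4, 2, 3, 1
Rank species: 3, 5, 1, 4, 2
d = rank(density) − rank(species): 2, -1, 1, -1, -1; Σd² = 8
ρ = 1 − 6Σd² / [n(n²−1)] = 1 − 6×8 / (5×24) = 1 − 48/120 ≈ 0.600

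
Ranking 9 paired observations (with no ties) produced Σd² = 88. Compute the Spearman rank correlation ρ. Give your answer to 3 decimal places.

0.267

ρ = 1 − 6Σd² / [n(n²−1)] = 1 − 6×88 / (9×80)
  = 1 − 528/720 = 1 − 0.7333 ≈ 0.267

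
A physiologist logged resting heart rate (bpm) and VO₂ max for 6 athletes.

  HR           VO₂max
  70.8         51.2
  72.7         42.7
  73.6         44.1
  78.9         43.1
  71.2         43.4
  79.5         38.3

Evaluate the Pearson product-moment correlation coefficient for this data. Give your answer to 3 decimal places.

-0.690

n = 6, Σx = 446.7, Σy = 262.8, Σx² = 33329.79, Σy² = 11597.6, Σxy = 19510.53
nΣxy − ΣxΣy = 117063.18 − 117392.76 = -329.58
nΣx² − (Σx)² = 199978.74 − 199540.89 = 437.85; nΣy² − (Σy)² = 69585.6 − 69063.84 = 521.76
r = -329.58 / √(437.85 × 521.76) = -329.58 / 477.9672 ≈ -0.690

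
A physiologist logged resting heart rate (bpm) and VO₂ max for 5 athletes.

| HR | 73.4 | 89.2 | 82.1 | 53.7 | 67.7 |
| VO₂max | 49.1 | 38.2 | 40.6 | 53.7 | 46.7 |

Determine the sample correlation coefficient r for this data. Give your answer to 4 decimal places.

n = 5, Σx = 366.1, Σy = 228.3, Σx² = 27551.59, Σy² = 10582.99, Σxy = 16389.92
nΣxy − ΣxΣy = 81949.6 − 83580.63 = -1631.03
nΣx² − (Σx)² = 137757.95 − 134029.21 = 3728.74; nΣy² − (Σy)² = 52914.95 − 52120.89 = 794.06
r = -1631.03 / √(3728.74 × 794.06) = -1631.03 / 1720.7101 ≈ -0.9479

-0.9479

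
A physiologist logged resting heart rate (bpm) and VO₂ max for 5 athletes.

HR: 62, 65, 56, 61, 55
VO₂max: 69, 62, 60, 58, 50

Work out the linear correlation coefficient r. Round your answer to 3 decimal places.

n = 5, Σx = 299, Σy = 299, Σx² = 17951, Σy² = 18069, Σxy = 17956
nΣxy − ΣxΣy = 89780 − 89401 = 379
nΣx² − (Σx)² = 89755 − 89401 = 354; nΣy² − (Σy)² = 90345 − 89401 = 944
r = 379 / √(354 × 944) = 379 / 578.0796 ≈ 0.656

0.656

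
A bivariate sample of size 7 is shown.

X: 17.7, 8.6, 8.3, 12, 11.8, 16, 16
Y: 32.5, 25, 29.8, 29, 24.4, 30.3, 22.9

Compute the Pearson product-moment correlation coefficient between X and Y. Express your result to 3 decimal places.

n = 7, ΣX = 90.4, ΣY = 193.9, ΣX² = 1251.38, ΣY² = 5448.15, ΣXY = 2524.71
nΣXY − ΣXΣY = 17672.97 − 17528.56 = 144.41
nΣX² − (ΣX)² = 8759.66 − 8172.16 = 587.5; nΣY² − (ΣY)² = 38137.05 − 37597.21 = 539.84
r = 144.41 / √(587.5 × 539.84) = 144.41 / 563.1661 ≈ 0.256

0.256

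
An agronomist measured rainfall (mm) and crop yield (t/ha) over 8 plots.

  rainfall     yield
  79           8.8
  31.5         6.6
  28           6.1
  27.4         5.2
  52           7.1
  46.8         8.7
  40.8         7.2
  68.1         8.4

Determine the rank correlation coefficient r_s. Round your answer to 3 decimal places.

Rank rainfall: 8, 3, 2, 1, 6, 5, 4, 7
Rank yield: 8, 3, 2, 1, 4, 7, 5, 6
d = rank(rainfall) − rank(yield): 0, 0, 0, 0, 2, -2, -1, 1; Σd² = 10
ρ = 1 − 6Σd² / [n(n²−1)] = 1 − 6×10 / (8×63) = 1 − 60/504 ≈ 0.881

0.881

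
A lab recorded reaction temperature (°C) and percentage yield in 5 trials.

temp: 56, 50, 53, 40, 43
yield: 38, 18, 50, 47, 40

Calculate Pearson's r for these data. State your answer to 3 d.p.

-0.187

n = 5, Σx = 242, Σy = 193, Σx² = 11894, Σy² = 8077, Σxy = 9278
nΣxy − ΣxΣy = 46390 − 46706 = -316
nΣx² − (Σx)² = 59470 − 58564 = 906; nΣy² − (Σy)² = 40385 − 37249 = 3136
r = -316 / √(906 × 3136) = -316 / 1685.5907 ≈ -0.187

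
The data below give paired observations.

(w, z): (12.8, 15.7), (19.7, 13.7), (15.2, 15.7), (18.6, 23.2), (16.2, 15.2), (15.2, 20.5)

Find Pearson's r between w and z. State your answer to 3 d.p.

n = 6, Σw = 97.7, Σz = 104, Σw² = 1622.41, Σz² = 1870.2, Σwz = 1698.85
nΣwz − ΣwΣz = 10193.1 − 10160.8 = 32.3
nΣw² − (Σw)² = 9734.46 − 9545.29 = 189.17; nΣz² − (Σz)² = 11221.2 − 10816 = 405.2
r = 32.3 / √(189.17 × 405.2) = 32.3 / 276.8604 ≈ 0.117

0.117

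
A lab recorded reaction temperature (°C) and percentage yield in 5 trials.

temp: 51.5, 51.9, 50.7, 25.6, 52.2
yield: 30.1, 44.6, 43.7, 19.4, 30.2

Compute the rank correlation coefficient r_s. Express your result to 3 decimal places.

0.500

Rank temp: 3, 4, 2, 1, 5
Rank yield: 2, 5, 4, 1, 3
d = rank(temp) − rank(yield): 1, -1, -2, 0, 2; Σd² = 10
ρ = 1 − 6Σd² / [n(n²−1)] = 1 − 6×10 / (5×24) = 1 − 60/120 ≈ 0.500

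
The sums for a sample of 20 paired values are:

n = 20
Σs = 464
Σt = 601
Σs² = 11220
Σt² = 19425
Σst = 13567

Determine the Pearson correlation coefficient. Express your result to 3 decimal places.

r = (nΣst − ΣsΣt) / √[(nΣs² − (Σs)²)(nΣt² − (Σt)²)]
Numerator: 20×13567 − 464×601 = -7524
Denominator: √[(224400 − 215296)(388500 − 361201)] = √[9104 × 27299] = 15764.8373
r = -7524 / 15764.8373 ≈ -0.477

-0.477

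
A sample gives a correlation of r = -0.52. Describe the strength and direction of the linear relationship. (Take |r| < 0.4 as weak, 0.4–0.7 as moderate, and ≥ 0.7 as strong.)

r = -0.52 < 0 so the relationship is negative.
|r| = 0.52, which falls in the moderate range.

moderate negative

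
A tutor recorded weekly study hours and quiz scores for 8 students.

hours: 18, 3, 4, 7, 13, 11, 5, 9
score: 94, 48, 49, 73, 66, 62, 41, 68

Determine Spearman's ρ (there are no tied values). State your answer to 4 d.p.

0.7143

Rank hours: 8, 1, 2, 4, 7, 6, 3, 5
Rank score: 8, 2, 3, 7, 5, 4, 1, 6
d = rank(hours) − rank(score): 0, -1, -1, -3, 2, 2, 2, -1; Σd² = 24
ρ = 1 − 6Σd² / [n(n²−1)] = 1 − 6×24 / (8×63) = 1 − 144/504 ≈ 0.7143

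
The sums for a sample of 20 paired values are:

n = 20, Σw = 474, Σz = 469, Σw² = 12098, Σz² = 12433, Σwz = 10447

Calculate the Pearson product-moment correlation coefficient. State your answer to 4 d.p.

-0.6001

r = (nΣwz − ΣwΣz) / √[(nΣw² − (Σw)²)(nΣz² − (Σz)²)]
Numerator: 20×10447 − 474×469 = -13366
Denominator: √[(241960 − 224676)(248660 − 219961)] = √[17284 × 28699] = 22271.8099
r = -13366 / 22271.8099 ≈ -0.6001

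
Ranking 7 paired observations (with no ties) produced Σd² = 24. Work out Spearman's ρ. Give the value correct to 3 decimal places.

ρ = 1 − 6Σd² / [n(n²−1)] = 1 − 6×24 / (7×48)
  = 1 − 144/336 = 1 − 0.4286 ≈ 0.571

0.571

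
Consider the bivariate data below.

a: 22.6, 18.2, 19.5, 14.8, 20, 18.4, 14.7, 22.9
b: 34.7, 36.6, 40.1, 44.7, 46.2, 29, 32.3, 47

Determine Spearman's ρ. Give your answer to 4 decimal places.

Rank a: 7, 3, 5, 2, 6, 4, 1, 8
Rank b: 3, 4, 5, 6, 7, 1, 2, 8
d = rank(a) − rank(b): 4, -1, 0, -4, -1, 3, -1, 0; Σd² = 44
ρ = 1 − 6Σd² / [n(n²−1)] = 1 − 6×44 / (8×63) = 1 − 264/504 ≈ 0.4762

0.4762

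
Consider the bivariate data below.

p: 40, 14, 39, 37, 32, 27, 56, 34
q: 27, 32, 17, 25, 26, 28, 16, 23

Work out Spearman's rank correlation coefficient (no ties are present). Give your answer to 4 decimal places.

Rank p: 7, 1, 6, 5, 3, 2, 8, 4
Rank q: 6, 8, 2, 4, 5, 7, 1, 3
d = rank(p) − rank(q): 1, -7, 4, 1, -2, -5, 7, 1; Σd² = 146
ρ = 1 − 6Σd² / [n(n²−1)] = 1 − 6×146 / (8×63) = 1 − 876/504 ≈ -0.7381

-0.7381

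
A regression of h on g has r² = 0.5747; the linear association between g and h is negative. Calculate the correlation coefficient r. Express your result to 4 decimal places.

|r| = √0.5747 = 0.7581
The association is negative, so r = −0.7581.

-0.7581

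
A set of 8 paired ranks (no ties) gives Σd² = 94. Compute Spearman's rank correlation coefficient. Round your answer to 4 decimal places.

-0.1190

ρ = 1 − 6Σd² / [n(n²−1)] = 1 − 6×94 / (8×63)
  = 1 − 564/504 = 1 − 1.11905 ≈ -0.1190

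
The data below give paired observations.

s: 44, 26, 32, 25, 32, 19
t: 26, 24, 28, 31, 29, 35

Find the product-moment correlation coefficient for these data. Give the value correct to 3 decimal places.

-0.607

n = 6, Σs = 178, Σt = 173, Σs² = 5646, Σt² = 5063, Σst = 5032
nΣst − ΣsΣt = 30192 − 30794 = -602
nΣs² − (Σs)² = 33876 − 31684 = 2192; nΣt² − (Σt)² = 30378 − 29929 = 449
r = -602 / √(2192 × 449) = -602 / 992.0726 ≈ -0.607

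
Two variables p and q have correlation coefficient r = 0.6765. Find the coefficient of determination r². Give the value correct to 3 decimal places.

r² = (0.6765)² = 0.458

0.458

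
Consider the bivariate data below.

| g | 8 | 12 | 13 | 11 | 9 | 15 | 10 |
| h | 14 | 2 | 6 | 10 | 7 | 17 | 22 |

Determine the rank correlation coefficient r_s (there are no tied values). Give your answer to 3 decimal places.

Rank g: 1, 5, 6, 4, 2, 7, 3
Rank h: 5, 1, 2, 4, 3, 6, 7
d = rank(g) − rank(h): -4, 4, 4, 0, -1, 1, -4; Σd² = 66
ρ = 1 − 6Σd² / [n(n²−1)] = 1 − 6×66 / (7×48) = 1 − 396/336 ≈ -0.179

-0.179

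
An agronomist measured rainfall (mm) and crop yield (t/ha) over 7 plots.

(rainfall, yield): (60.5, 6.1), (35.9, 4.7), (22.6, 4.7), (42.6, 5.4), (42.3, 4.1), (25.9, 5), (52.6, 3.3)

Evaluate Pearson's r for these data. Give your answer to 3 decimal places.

n = 7, Σx = 282.4, Σy = 33.3, Σx² = 12501.44, Σy² = 163.25, Σxy = 1350.55
nΣxy − ΣxΣy = 9453.85 − 9403.92 = 49.93
nΣx² − (Σx)² = 87510.08 − 79749.76 = 7760.32; nΣy² − (Σy)² = 1142.75 − 1108.89 = 33.86
r = 49.93 / √(7760.32 × 33.86) = 49.93 / 512.6055 ≈ 0.097

0.097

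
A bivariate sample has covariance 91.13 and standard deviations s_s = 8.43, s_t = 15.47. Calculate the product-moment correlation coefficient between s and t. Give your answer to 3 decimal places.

r = Cov(s,t) / (s_s · s_t) = 91.13 / (8.43 × 15.47)
  = 91.13 / 130.4121 ≈ 0.699

0.699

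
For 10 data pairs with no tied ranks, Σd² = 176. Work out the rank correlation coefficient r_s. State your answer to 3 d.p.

-0.067

ρ = 1 − 6Σd² / [n(n²−1)] = 1 − 6×176 / (10×99)
  = 1 − 1056/990 = 1 − 1.0667 ≈ -0.067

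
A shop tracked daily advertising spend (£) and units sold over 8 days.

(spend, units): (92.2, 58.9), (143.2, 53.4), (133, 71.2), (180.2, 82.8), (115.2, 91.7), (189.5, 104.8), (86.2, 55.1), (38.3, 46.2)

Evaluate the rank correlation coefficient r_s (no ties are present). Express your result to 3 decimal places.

Rank spend: 3, 6, 5, 7, 4, 8, 2, 1
Rank units: 4, 2, 5, 6, 7, 8, 3, 1
d = rank(spend) − rank(units): -1, 4, 0, 1, -3, 0, -1, 0; Σd² = 28
ρ = 1 − 6Σd² / [n(n²−1)] = 1 − 6×28 / (8×63) = 1 − 168/504 ≈ 0.667

0.667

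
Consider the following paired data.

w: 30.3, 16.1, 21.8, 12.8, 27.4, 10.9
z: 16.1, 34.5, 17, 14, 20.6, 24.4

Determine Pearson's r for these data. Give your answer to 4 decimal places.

n = 6, Σw = 119.3, Σz = 126.6, Σw² = 2685.95, Σz² = 2954.18, Σwz = 2423.48
nΣwz − ΣwΣz = 14540.88 − 15103.38 = -562.5
nΣw² − (Σw)² = 16115.7 − 14232.49 = 1883.21; nΣz² − (Σz)² = 17725.08 − 16027.56 = 1697.52
r = -562.5 / √(1883.21 × 1697.52) = -562.5 / 1787.9560 ≈ -0.3146

-0.3146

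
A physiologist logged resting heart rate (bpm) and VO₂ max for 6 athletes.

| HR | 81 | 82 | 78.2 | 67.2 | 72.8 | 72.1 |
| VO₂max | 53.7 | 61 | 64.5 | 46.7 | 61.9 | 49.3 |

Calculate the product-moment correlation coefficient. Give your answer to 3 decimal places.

0.598

n = 6, Σx = 453.3, Σy = 337.1, Σx² = 34414.33, Σy² = 19207.93, Σxy = 25594.69
nΣxy − ΣxΣy = 153568.14 − 152807.43 = 760.71
nΣx² − (Σx)² = 206485.98 − 205480.89 = 1005.09; nΣy² − (Σy)² = 115247.58 − 113636.41 = 1611.17
r = 760.71 / √(1005.09 × 1611.17) = 760.71 / 1272.5450 ≈ 0.598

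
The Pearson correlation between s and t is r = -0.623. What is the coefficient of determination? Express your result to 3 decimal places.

0.388

r² = (-0.623)² = 0.388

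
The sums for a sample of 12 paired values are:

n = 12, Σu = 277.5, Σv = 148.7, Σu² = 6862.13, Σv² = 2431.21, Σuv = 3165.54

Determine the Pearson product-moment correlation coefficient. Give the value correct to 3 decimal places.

-0.534

r = (nΣuv − ΣuΣv) / √[(nΣu² − (Σu)²)(nΣv² − (Σv)²)]
Numerator: 12×3165.54 − 277.5×148.7 = -3277.77
Denominator: √[(82345.56 − 77006.25)(29174.52 − 22111.69)] = √[5339.31 × 7062.83] = 6140.8989
r = -3277.77 / 6140.8989 ≈ -0.534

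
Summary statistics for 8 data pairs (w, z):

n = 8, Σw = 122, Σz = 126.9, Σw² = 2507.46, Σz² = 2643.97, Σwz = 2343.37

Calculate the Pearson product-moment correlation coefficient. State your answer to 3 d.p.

r = (nΣwz − ΣwΣz) / √[(nΣw² − (Σw)²)(nΣz² − (Σz)²)]
Numerator: 8×2343.37 − 122×126.9 = 3265.16
Denominator: √[(20059.68 − 14884)(21151.76 − 16103.61)] = √[5175.68 × 5048.15] = 5111.5173
r = 3265.16 / 5111.5173 ≈ 0.639

0.639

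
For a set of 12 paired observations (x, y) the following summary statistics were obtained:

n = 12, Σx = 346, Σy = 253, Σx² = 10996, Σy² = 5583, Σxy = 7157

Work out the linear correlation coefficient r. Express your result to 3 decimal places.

-0.274

r = (nΣxy − ΣxΣy) / √[(nΣx² − (Σx)²)(nΣy² − (Σy)²)]
Numerator: 12×7157 − 346×253 = -1654
Denominator: √[(131952 − 119716)(66996 − 64009)] = √[12236 × 2987] = 6045.5713
r = -1654 / 6045.5713 ≈ -0.274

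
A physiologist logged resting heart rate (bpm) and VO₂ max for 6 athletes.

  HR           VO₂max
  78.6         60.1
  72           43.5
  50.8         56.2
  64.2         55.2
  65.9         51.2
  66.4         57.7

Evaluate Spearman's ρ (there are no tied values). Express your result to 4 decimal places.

Rank HR: 6, 5, 1, 2, 3, 4
Rank VO₂max: 6, 1, 4, 3, 2, 5
d = rank(HR) − rank(VO₂max): 0, 4, -3, -1, 1, -1; Σd² = 28
ρ = 1 − 6Σd² / [n(n²−1)] = 1 − 6×28 / (6×35) = 1 − 168/210 ≈ 0.2000

0.2000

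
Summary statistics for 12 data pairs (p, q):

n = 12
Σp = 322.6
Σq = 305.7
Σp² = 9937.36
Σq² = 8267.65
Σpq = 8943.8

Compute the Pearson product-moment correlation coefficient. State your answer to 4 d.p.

r = (nΣpq − ΣpΣq) / √[(nΣp² − (Σp)²)(nΣq² − (Σq)²)]
Numerator: 12×8943.8 − 322.6×305.7 = 8706.78
Denominator: √[(119248.32 − 104070.76)(99211.8 − 93452.49)] = √[15177.56 × 5759.31] = 9349.4531
r = 8706.78 / 9349.4531 ≈ 0.9313

0.9313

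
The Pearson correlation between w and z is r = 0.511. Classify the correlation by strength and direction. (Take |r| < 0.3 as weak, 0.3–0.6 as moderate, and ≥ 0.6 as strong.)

moderate positive

r = 0.511 > 0 so the relationship is positive.
|r| = 0.511, which falls in the moderate range.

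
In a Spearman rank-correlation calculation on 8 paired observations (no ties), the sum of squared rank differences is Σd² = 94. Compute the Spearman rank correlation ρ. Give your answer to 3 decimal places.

ρ = 1 − 6Σd² / [n(n²−1)] = 1 − 6×94 / (8×63)
  = 1 − 564/504 = 1 − 1.1190 ≈ -0.119

-0.119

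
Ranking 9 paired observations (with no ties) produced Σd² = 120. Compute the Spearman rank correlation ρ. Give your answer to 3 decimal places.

0.000

ρ = 1 − 6Σd² / [n(n²−1)] = 1 − 6×120 / (9×80)
  = 1 − 720/720 = 1 − 1.0000 ≈ 0.000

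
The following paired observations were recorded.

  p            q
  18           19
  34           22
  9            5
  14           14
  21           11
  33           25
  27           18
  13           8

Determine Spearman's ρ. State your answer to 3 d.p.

Rank p: 4, 8, 1, 3, 5, 7, 6, 2
Rank q: 6, 7, 1, 4, 3, 8, 5, 2
d = rank(p) − rank(q): -2, 1, 0, -1, 2, -1, 1, 0; Σd² = 12
ρ = 1 − 6Σd² / [n(n²−1)] = 1 − 6×12 / (8×63) = 1 − 72/504 ≈ 0.857

0.857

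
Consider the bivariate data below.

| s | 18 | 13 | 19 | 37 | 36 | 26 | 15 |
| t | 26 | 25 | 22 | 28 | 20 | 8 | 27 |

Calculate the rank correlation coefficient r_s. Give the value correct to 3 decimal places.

-0.107

Rank s: 3, 1, 4, 7, 6, 5, 2
Rank t: 5, 4, 3, 7, 2, 1, 6
d = rank(s) − rank(t): -2, -3, 1, 0, 4, 4, -4; Σd² = 62
ρ = 1 − 6Σd² / [n(n²−1)] = 1 − 6×62 / (7×48) = 1 − 372/336 ≈ -0.107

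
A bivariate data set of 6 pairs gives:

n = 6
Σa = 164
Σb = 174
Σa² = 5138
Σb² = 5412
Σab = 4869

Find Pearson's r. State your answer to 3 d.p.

0.231

r = (nΣab − ΣaΣb) / √[(nΣa² − (Σa)²)(nΣb² − (Σb)²)]
Numerator: 6×4869 − 164×174 = 678
Denominator: √[(30828 − 26896)(32472 − 30276)] = √[3932 × 2196] = 2938.4812
r = 678 / 2938.4812 ≈ 0.231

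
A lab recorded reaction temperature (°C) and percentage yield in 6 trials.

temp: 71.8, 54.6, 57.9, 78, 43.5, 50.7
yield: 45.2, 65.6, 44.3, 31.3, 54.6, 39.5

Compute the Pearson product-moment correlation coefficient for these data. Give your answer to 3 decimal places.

-0.582

n = 6, Σx = 356.5, Σy = 280.5, Σx² = 22035.55, Σy² = 13829.99, Σxy = 16211.24
nΣxy − ΣxΣy = 97267.44 − 99998.25 = -2730.81
nΣx² − (Σx)² = 132213.3 − 127092.25 = 5121.05; nΣy² − (Σy)² = 82979.94 − 78680.25 = 4299.69
r = -2730.81 / √(5121.05 × 4299.69) = -2730.81 / 4692.4330 ≈ -0.582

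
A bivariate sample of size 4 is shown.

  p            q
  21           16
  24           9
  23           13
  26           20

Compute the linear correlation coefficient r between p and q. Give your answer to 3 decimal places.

0.275

n = 4, Σp = 94, Σq = 58, Σp² = 2222, Σq² = 906, Σpq = 1371
nΣpq − ΣpΣq = 5484 − 5452 = 32
nΣp² − (Σp)² = 8888 − 8836 = 52; nΣq² − (Σq)² = 3624 − 3364 = 260
r = 32 / √(52 × 260) = 32 / 116.2755 ≈ 0.275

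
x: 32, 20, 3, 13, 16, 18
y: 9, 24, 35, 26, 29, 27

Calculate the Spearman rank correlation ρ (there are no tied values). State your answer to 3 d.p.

-0.829

Rank x: 6, 5, 1, 2, 3, 4
Rank y: 1, 2, 6, 3, 5, 4
d = rank(x) − rank(y): 5, 3, -5, -1, -2, 0; Σd² = 64
ρ = 1 − 6Σd² / [n(n²−1)] = 1 − 6×64 / (6×35) = 1 − 384/210 ≈ -0.829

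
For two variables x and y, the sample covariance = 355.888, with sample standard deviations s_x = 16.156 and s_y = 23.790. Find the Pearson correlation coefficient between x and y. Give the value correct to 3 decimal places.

0.926

r = Cov(x,y) / (s_x · s_y) = 355.888 / (16.156 × 23.790)
  = 355.888 / 384.3512 ≈ 0.926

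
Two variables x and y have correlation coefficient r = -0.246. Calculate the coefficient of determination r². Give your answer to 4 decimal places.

0.0605

r² = (-0.246)² = 0.0605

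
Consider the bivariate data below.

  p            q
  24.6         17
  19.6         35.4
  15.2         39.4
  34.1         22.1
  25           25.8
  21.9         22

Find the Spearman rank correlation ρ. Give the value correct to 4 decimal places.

-0.5429

Rank p: 4, 2, 1, 6, 5, 3
Rank q: 1, 5, 6, 3, 4, 2
d = rank(p) − rank(q): 3, -3, -5, 3, 1, 1; Σd² = 54
ρ = 1 − 6Σd² / [n(n²−1)] = 1 − 6×54 / (6×35) = 1 − 324/210 ≈ -0.5429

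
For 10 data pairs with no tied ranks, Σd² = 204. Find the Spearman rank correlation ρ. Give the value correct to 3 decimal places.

ρ = 1 − 6Σd² / [n(n²−1)] = 1 − 6×204 / (10×99)
  = 1 − 1224/990 = 1 − 1.2364 ≈ -0.236

-0.236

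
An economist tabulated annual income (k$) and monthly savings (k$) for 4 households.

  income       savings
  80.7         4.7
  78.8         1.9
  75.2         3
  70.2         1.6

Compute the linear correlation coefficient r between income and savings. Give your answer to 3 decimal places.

0.680

n = 4, Σx = 304.9, Σy = 11.2, Σx² = 23305.01, Σy² = 37.26, Σxy = 866.93
nΣxy − ΣxΣy = 3467.72 − 3414.88 = 52.84
nΣx² − (Σx)² = 93220.04 − 92964.01 = 256.03; nΣy² − (Σy)² = 149.04 − 125.44 = 23.6
r = 52.84 / √(256.03 × 23.6) = 52.84 / 77.7323 ≈ 0.680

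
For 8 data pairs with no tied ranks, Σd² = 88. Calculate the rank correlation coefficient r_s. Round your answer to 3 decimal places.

ρ = 1 − 6Σd² / [n(n²−1)] = 1 − 6×88 / (8×63)
  = 1 − 528/504 = 1 − 1.0476 ≈ -0.048

-0.048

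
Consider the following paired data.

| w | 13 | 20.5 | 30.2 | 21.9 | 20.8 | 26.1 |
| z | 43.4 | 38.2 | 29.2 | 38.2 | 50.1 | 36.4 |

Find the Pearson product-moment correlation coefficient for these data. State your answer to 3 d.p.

n = 6, Σw = 132.5, Σz = 235.5, Σw² = 3094.75, Σz² = 9489.65, Σwz = 5057.84
nΣwz − ΣwΣz = 30347.04 − 31203.75 = -856.71
nΣw² − (Σw)² = 18568.5 − 17556.25 = 1012.25; nΣz² − (Σz)² = 56937.9 − 55460.25 = 1477.65
r = -856.71 / √(1012.25 × 1477.65) = -856.71 / 1223.0091 ≈ -0.700

-0.700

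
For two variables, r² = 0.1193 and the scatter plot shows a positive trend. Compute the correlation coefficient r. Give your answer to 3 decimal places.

0.345

|r| = √0.1193 = 0.345
The association is positive, so r = 0.345.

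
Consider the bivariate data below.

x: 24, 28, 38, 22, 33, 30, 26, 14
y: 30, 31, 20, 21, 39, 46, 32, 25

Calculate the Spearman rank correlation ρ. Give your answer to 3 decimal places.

Rank x: 3, 5, 8, 2, 7, 6, 4, 1
Rank y: 4, 5, 1, 2, 7, 8, 6, 3
d = rank(x) − rank(y): -1, 0, 7, 0, 0, -2, -2, -2; Σd² = 62
ρ = 1 − 6Σd² / [n(n²−1)] = 1 − 6×62 / (8×63) = 1 − 372/504 ≈ 0.262

0.262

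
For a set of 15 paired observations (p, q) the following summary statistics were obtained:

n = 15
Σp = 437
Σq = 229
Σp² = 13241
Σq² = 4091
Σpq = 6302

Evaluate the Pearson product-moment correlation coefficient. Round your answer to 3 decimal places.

r = (nΣpq − ΣpΣq) / √[(nΣp² − (Σp)²)(nΣq² − (Σq)²)]
Numerator: 15×6302 − 437×229 = -5543
Denominator: √[(198615 − 190969)(61365 − 52441)] = √[7646 × 8924] = 8260.3211
r = -5543 / 8260.3211 ≈ -0.671

-0.671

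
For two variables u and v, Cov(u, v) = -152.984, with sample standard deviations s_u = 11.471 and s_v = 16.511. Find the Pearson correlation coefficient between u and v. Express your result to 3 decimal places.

-0.808

r = Cov(u,v) / (s_u · s_v) = -152.984 / (11.471 × 16.511)
  = -152.984 / 189.3977 ≈ -0.808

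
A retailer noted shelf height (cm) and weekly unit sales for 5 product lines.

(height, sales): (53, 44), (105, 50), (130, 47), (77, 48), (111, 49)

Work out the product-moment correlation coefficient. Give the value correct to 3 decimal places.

n = 5, Σx = 476, Σy = 238, Σx² = 48984, Σy² = 11350, Σxy = 22827
nΣxy − ΣxΣy = 114135 − 113288 = 847
nΣx² − (Σx)² = 244920 − 226576 = 18344; nΣy² − (Σy)² = 56750 − 56644 = 106
r = 847 / √(18344 × 106) = 847 / 1394.4404 ≈ 0.607

0.607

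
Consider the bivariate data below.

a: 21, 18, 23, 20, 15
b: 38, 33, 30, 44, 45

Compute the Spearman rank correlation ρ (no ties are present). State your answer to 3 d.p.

-0.700

Rank a: 4, 2, 5, 3, 1
Rank b: 3, 2, 1, 4, 5
d = rank(a) − rank(b): 1, 0, 4, -1, -4; Σd² = 34
ρ = 1 − 6Σd² / [n(n²−1)] = 1 − 6×34 / (5×24) = 1 − 204/120 ≈ -0.700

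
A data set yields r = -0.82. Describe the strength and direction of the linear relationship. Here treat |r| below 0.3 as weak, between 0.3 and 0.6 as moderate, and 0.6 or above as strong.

r = -0.82 < 0 so the relationship is negative.
|r| = 0.82, which falls in the strong range.

strong negative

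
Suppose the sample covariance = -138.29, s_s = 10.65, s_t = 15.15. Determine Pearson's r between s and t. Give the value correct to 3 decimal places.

-0.857

r = Cov(s,t) / (s_s · s_t) = -138.29 / (10.65 × 15.15)
  = -138.29 / 161.3475 ≈ -0.857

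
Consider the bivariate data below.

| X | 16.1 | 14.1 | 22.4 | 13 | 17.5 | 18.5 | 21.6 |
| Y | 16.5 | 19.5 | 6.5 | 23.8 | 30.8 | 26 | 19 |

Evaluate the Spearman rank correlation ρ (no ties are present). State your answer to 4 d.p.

-0.3571

Rank X: 3, 2, 7, 1, 4, 5, 6
Rank Y: 2, 4, 1, 5, 7, 6, 3
d = rank(X) − rank(Y): 1, -2, 6, -4, -3, -1, 3; Σd² = 76
ρ = 1 − 6Σd² / [n(n²−1)] = 1 − 6×76 / (7×48) = 1 − 456/336 ≈ -0.3571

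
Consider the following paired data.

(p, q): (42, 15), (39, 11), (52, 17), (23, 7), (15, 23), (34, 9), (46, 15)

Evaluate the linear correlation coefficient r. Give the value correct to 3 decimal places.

-0.079

n = 7, Σp = 251, Σq = 97, Σp² = 10015, Σq² = 1519, Σpq = 3445
nΣpq − ΣpΣq = 24115 − 24347 = -232
nΣp² − (Σp)² = 70105 − 63001 = 7104; nΣq² − (Σq)² = 10633 − 9409 = 1224
r = -232 / √(7104 × 1224) = -232 / 2948.7787 ≈ -0.079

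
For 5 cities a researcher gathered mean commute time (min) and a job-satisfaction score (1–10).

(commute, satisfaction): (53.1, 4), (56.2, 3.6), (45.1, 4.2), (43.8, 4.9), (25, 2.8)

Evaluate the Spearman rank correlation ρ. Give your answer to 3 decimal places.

0.000

Rank commute: 4, 5, 3, 2, 1
Rank satisfaction: 3, 2, 4, 5, 1
d = rank(commute) − rank(satisfaction): 1, 3, -1, -3, 0; Σd² = 20
ρ = 1 − 6Σd² / [n(n²−1)] = 1 − 6×20 / (5×24) = 1 − 120/120 ≈ 0.000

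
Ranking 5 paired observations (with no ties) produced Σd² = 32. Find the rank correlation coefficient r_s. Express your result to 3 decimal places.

ρ = 1 − 6Σd² / [n(n²−1)] = 1 − 6×32 / (5×24)
  = 1 − 192/120 = 1 − 1.6000 ≈ -0.600

-0.600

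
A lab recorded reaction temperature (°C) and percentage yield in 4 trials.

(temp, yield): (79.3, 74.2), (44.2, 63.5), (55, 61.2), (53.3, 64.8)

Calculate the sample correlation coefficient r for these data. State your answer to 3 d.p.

n = 4, Σx = 231.8, Σy = 263.7, Σx² = 14108.02, Σy² = 17482.37, Σxy = 15510.6
nΣxy − ΣxΣy = 62042.4 − 61125.66 = 916.74
nΣx² − (Σx)² = 56432.08 − 53731.24 = 2700.84; nΣy² − (Σy)² = 69929.48 − 69537.69 = 391.79
r = 916.74 / √(2700.84 × 391.79) = 916.74 / 1028.6701 ≈ 0.891

0.891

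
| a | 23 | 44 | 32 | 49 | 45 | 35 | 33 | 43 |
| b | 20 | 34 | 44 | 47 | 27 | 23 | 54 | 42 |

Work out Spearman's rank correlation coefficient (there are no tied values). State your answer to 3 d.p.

0.214

Rank a: 1, 6, 2, 8, 7, 4, 3, 5
Rank b: 1, 4, 6, 7, 3, 2, 8, 5
d = rank(a) − rank(b): 0, 2, -4, 1, 4, 2, -5, 0; Σd² = 66
ρ = 1 − 6Σd² / [n(n²−1)] = 1 − 6×66 / (8×63) = 1 − 396/504 ≈ 0.214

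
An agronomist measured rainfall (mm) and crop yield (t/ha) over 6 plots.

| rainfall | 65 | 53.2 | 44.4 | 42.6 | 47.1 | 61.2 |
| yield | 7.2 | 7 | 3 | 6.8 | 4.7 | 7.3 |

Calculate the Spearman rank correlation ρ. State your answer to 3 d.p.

0.771

Rank rainfall: 6, 4, 2, 1, 3, 5
Rank yield: 5, 4, 1, 3, 2, 6
d = rank(rainfall) − rank(yield): 1, 0, 1, -2, 1, -1; Σd² = 8
ρ = 1 − 6Σd² / [n(n²−1)] = 1 − 6×8 / (6×35) = 1 − 48/210 ≈ 0.771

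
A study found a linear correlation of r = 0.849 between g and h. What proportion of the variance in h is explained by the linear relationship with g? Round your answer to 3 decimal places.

0.721

r² = (0.849)² = 0.721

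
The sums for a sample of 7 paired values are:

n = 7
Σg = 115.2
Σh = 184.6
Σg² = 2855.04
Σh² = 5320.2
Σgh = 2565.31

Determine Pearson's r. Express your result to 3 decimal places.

-0.718

r = (nΣgh − ΣgΣh) / √[(nΣg² − (Σg)²)(nΣh² − (Σh)²)]
Numerator: 7×2565.31 − 115.2×184.6 = -3308.75
Denominator: √[(19985.28 − 13271.04)(37241.4 − 34077.16)] = √[6714.24 × 3164.24] = 4609.2805
r = -3308.75 / 4609.2805 ≈ -0.718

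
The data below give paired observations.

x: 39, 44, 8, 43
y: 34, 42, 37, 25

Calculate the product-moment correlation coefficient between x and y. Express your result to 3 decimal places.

n = 4, Σx = 134, Σy = 138, Σx² = 5370, Σy² = 4914, Σxy = 4545
nΣxy − ΣxΣy = 18180 − 18492 = -312
nΣx² − (Σx)² = 21480 − 17956 = 3524; nΣy² − (Σy)² = 19656 − 19044 = 612
r = -312 / √(3524 × 612) = -312 / 1468.5666 ≈ -0.212

-0.212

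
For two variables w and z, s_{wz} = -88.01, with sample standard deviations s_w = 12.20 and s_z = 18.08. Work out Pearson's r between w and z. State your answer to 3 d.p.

-0.399

r = Cov(w,z) / (s_w · s_z) = -88.01 / (12.20 × 18.08)
  = -88.01 / 220.5760 ≈ -0.399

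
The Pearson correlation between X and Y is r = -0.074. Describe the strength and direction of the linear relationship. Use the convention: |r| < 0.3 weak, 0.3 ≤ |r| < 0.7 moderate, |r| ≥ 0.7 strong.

r = -0.074 < 0 so the relationship is negative.
|r| = 0.074, which falls in the weak range.

weak negative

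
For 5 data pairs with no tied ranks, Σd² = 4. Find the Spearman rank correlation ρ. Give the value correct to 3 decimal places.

ρ = 1 − 6Σd² / [n(n²−1)] = 1 − 6×4 / (5×24)
  = 1 − 24/120 = 1 − 0.2000 ≈ 0.800

0.800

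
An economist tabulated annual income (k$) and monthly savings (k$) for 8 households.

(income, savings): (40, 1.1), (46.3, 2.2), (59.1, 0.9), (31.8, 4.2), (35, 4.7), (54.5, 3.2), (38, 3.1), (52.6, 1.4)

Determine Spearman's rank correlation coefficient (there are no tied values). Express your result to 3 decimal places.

-0.667

Rank income: 4, 5, 8, 1, 2, 7, 3, 6
Rank savings: 2, 4, 1, 7, 8, 6, 5, 3
d = rank(income) − rank(savings): 2, 1, 7, -6, -6, 1, -2, 3; Σd² = 140
ρ = 1 − 6Σd² / [n(n²−1)] = 1 − 6×140 / (8×63) = 1 − 840/504 ≈ -0.667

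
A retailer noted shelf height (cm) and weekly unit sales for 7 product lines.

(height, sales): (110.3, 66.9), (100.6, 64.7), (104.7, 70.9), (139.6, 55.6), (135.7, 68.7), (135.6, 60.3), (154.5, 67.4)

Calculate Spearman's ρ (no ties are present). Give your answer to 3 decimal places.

-0.143

Rank height: 3, 1, 2, 6, 5, 4, 7
Rank sales: 4, 3, 7, 1, 6, 2, 5
d = rank(height) − rank(sales): -1, -2, -5, 5, -1, 2, 2; Σd² = 64
ρ = 1 − 6Σd² / [n(n²−1)] = 1 − 6×64 / (7×48) = 1 − 384/336 ≈ -0.143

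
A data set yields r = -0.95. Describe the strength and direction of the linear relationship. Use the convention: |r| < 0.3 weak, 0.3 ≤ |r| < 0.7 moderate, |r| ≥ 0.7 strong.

strong negative

r = -0.95 < 0 so the relationship is negative.
|r| = 0.95, which falls in the strong range.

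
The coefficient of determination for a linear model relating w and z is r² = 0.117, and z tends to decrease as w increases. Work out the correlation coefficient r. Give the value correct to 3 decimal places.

|r| = √0.117 = 0.342
The association is negative, so r = −0.342.

-0.342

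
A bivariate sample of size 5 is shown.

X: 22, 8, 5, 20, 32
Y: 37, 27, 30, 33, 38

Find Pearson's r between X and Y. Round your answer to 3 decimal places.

0.908

n = 5, ΣX = 87, ΣY = 165, ΣX² = 1997, ΣY² = 5531, ΣXY = 3056
nΣXY − ΣXΣY = 15280 − 14355 = 925
nΣX² − (ΣX)² = 9985 − 7569 = 2416; nΣY² − (ΣY)² = 27655 − 27225 = 430
r = 925 / √(2416 × 430) = 925 / 1019.2546 ≈ 0.908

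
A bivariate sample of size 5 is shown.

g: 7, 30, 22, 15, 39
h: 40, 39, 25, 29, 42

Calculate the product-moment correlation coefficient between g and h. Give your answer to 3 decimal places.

n = 5, Σg = 113, Σh = 175, Σg² = 3179, Σh² = 6351, Σgh = 4073
nΣgh − ΣgΣh = 20365 − 19775 = 590
nΣg² − (Σg)² = 15895 − 12769 = 3126; nΣh² − (Σh)² = 31755 − 30625 = 1130
r = 590 / √(3126 × 1130) = 590 / 1879.4627 ≈ 0.314

0.314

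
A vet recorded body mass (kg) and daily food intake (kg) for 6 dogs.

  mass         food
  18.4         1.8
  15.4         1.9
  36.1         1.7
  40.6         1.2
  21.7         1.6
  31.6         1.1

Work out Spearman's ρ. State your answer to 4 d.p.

Rank mass: 2, 1, 5, 6, 3, 4
Rank food: 5, 6, 4, 2, 3, 1
d = rank(mass) − rank(food): -3, -5, 1, 4, 0, 3; Σd² = 60
ρ = 1 − 6Σd² / [n(n²−1)] = 1 − 6×60 / (6×35) = 1 − 360/210 ≈ -0.7143

-0.7143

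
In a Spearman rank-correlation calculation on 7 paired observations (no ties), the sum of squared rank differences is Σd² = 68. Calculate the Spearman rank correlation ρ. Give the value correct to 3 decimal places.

-0.214

ρ = 1 − 6Σd² / [n(n²−1)] = 1 − 6×68 / (7×48)
  = 1 − 408/336 = 1 − 1.2143 ≈ -0.214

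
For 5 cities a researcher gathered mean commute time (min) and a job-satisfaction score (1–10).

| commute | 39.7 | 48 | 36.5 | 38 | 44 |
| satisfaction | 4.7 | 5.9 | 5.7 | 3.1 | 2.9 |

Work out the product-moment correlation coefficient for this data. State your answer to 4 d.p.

0.1351

n = 5, Σx = 206.2, Σy = 22.3, Σx² = 8592.34, Σy² = 107.41, Σxy = 923.24
nΣxy − ΣxΣy = 4616.2 − 4598.26 = 17.94
nΣx² − (Σx)² = 42961.7 − 42518.44 = 443.26; nΣy² − (Σy)² = 537.05 − 497.29 = 39.76
r = 17.94 / √(443.26 × 39.76) = 17.94 / 132.7555 ≈ 0.1351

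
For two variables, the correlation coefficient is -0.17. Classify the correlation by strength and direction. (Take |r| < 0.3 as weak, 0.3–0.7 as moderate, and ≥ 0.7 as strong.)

weak negative

r = -0.17 < 0 so the relationship is negative.
|r| = 0.17, which falls in the weak range.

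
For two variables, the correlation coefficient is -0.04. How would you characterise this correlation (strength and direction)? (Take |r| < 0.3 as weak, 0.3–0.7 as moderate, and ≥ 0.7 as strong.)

weak negative

r = -0.04 < 0 so the relationship is negative.
|r| = 0.04, which falls in the weak range.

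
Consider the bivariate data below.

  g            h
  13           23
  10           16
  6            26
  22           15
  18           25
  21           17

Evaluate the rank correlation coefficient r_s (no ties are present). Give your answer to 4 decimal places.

Rank g: 3, 2, 1, 6, 4, 5
Rank h: 4, 2, 6, 1, 5, 3
d = rank(g) − rank(h): -1, 0, -5, 5, -1, 2; Σd² = 56
ρ = 1 − 6Σd² / [n(n²−1)] = 1 − 6×56 / (6×35) = 1 − 336/210 ≈ -0.6000

-0.6000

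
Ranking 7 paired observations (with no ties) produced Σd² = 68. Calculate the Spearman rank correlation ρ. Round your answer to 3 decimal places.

ρ = 1 − 6Σd² / [n(n²−1)] = 1 − 6×68 / (7×48)
  = 1 − 408/336 = 1 − 1.2143 ≈ -0.214

-0.214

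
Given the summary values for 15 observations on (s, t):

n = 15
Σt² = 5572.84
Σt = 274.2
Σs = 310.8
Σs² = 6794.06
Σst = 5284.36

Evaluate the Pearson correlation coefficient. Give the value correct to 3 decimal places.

-0.891

r = (nΣst − ΣsΣt) / √[(nΣs² − (Σs)²)(nΣt² − (Σt)²)]
Numerator: 15×5284.36 − 310.8×274.2 = -5955.96
Denominator: √[(101910.9 − 96596.64)(83592.6 − 75185.64)] = √[5314.26 × 8406.96] = 6684.0685
r = -5955.96 / 6684.0685 ≈ -0.891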